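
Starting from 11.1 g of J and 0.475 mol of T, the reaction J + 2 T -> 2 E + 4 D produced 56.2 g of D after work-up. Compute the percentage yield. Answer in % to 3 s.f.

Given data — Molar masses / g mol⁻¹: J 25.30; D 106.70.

55.4 %

n(J) = 11.10 / 25.30 = 0.4387 mol
n(T) = 0.4750 mol
n/ν → J: 0.4387, T: 0.2375; T is limiting.
theoretical n(D) = (4/2) × 0.4750 = 0.9500 mol → 101.4 g
% yield = 56.2 / 101.4 × 100 = 55.42 %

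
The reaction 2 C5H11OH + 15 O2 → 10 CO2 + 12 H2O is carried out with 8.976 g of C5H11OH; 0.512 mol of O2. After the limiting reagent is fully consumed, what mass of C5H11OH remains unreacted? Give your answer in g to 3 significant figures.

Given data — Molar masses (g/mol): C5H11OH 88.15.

n(C5H11OH) = 8.976 / 88.15 = 0.1018 mol
n(O2) = 0.5120 mol
n/ν for C5H11OH = 0.1018/2 = 0.05090
n/ν for O2 = 0.5120/15 = 0.03413
Smallest n/ν is O2 → limiting reagent.
C5H11OH consumed = (2/15) × 0.5120 = 0.06827 mol
C5H11OH remaining = 0.1018 − 0.06827 = 0.03353 mol
mass = 0.03353 × 88.15 = 2.956 g

2.96 g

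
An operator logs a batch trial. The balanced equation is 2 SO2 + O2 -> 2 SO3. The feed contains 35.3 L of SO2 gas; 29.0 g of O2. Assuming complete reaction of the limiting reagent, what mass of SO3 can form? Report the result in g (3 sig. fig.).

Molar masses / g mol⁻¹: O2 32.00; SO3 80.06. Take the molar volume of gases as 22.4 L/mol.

126 g

n(SO2) = 35.30 / 22.4 = 1.576 mol
n(O2) = 29.00 / 32.00 = 0.9063 mol
n/ν for SO2 = 1.576/2 = 0.7880
n/ν for O2 = 0.9063/1 = 0.9063
Smallest n/ν is SO2 → limiting reagent.
n(SO3) = (2/2) × 1.576 = 1.576 mol
mass = 1.576 × 80.06 = 126.2 g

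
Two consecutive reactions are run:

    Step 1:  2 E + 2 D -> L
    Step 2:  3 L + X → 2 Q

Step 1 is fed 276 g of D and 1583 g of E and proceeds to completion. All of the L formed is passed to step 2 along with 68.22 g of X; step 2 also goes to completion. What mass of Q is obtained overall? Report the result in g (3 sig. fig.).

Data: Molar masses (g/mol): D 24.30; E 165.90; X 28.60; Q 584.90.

1860 g

Step 1:
n(D) = 276.0 / 24.30 = 11.36 mol
n(E) = 1583 / 165.90 = 9.542 mol
n/ν for D = 11.36/2 = 5.680
n/ν for E = 9.542/2 = 4.771
Smallest n/ν is E → limiting reagent.
n(L) produced = (1/2) × 9.542 = 4.771 mol
Step 2:
n(L) available = 4.771 mol
n(X) = 68.22 / 28.60 = 2.385 mol
n/ν for L = 4.771/3 = 1.590
n/ν for X = 2.385/1 = 2.385
Smallest n/ν is L → limiting reagent.
n(Q) = (2/3) × 4.771 = 3.181 mol
mass = 3.181 × 584.90 = 1861 g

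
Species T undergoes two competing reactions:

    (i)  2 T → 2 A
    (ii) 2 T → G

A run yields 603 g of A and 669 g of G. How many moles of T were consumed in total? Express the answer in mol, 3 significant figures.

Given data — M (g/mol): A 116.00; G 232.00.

11.0 mol

n(A) = 603 / 116.00 = 5.198 mol
n(G) = 669 / 232.00 = 2.884 mol
n(T) via (i) = (2/2)×5.198 = 5.198 mol
n(T) via (ii) = (2/1)×2.884 = 5.768 mol
total n(T) = 5.198 + 5.768 = 10.97 mol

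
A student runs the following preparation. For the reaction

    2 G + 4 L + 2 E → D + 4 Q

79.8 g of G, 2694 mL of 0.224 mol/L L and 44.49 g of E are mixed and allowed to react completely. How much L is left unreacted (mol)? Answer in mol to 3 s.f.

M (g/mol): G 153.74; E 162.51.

0.0559 mol

n(G) = 79.80 / 153.74 = 0.5191 mol
n(L) = 0.224 × 2694/1000 = 0.6035 mol
n(E) = 44.49 / 162.51 = 0.2738 mol
n/ν → G: 0.2596, L: 0.1509, E: 0.1369; E is limiting.
L consumed = (4/2) × 0.2738 = 0.5476 mol
L remaining = 0.6035 − 0.5476 = 0.05590 mol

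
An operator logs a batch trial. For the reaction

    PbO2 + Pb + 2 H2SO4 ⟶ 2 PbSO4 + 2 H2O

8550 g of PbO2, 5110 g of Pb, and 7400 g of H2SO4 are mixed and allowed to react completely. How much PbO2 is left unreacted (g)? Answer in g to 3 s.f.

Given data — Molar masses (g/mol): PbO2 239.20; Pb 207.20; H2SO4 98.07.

n(PbO2) = 8550 / 239.20 = 35.74 mol
n(Pb) = 5110 / 207.20 = 24.66 mol
n(H2SO4) = 7400 / 98.07 = 75.46 mol
n/ν for PbO2 = 35.74/1 = 35.74
n/ν for Pb = 24.66/1 = 24.66
n/ν for H2SO4 = 75.46/2 = 37.73
Smallest n/ν is Pb → limiting reagent.
PbO2 consumed = (1/1) × 24.66 = 24.66 mol
PbO2 remaining = 35.74 − 24.66 = 11.08 mol
mass = 11.08 × 239.20 = 2650 g

2650 g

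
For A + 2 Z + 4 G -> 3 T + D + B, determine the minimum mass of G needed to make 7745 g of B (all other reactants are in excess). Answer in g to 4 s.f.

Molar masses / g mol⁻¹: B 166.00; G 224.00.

41800 g

n(B) = 7745 / 166.00 = 46.66 mol
n(G) = (4/1) × 46.66 = 186.6 mol
mass = 186.6 × 224.00 = 41800 g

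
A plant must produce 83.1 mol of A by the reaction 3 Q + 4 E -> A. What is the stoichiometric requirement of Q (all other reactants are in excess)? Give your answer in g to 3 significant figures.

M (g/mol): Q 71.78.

17900 g

n(A) = 83.10 mol
n(Q) = (3/1) × 83.10 = 249.3 mol
mass = 249.3 × 71.78 = 17890 g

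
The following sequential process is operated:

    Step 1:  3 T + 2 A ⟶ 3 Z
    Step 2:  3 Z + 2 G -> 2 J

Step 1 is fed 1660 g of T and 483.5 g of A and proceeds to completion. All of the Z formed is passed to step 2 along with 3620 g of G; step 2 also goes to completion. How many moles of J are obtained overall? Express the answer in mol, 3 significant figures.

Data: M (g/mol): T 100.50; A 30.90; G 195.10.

11.0 mol

Step 1:
n(T) = 1660 / 100.50 = 16.52 mol
n(A) = 483.5 / 30.90 = 15.65 mol
n/ν for T = 16.52/3 = 5.507
n/ν for A = 15.65/2 = 7.825
Smallest n/ν is T → limiting reagent.
n(Z) produced = (3/3) × 16.52 = 16.52 mol
Step 2:
n(Z) available = 16.52 mol
n(G) = 3620 / 195.10 = 18.55 mol
n/ν for Z = 16.52/3 = 5.507
n/ν for G = 18.55/2 = 9.275
Smallest n/ν is Z → limiting reagent.
n(J) = (2/3) × 16.52 = 11.01 mol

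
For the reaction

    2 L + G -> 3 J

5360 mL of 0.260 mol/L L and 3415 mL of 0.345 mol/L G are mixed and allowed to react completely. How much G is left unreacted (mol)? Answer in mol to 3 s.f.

n(L) = 0.260 × 5360/1000 = 1.394 mol
n(G) = 0.345 × 3415/1000 = 1.178 mol
n/ν → L: 0.6970, G: 1.178; L is limiting.
G consumed = (1/2) × 1.394 = 0.6970 mol
G remaining = 1.178 − 0.6970 = 0.4810 mol

0.481 mol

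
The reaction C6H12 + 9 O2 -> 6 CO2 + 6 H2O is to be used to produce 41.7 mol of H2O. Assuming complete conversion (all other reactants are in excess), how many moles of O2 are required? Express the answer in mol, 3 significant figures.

n(H2O) = 41.70 mol
n(O2) = (9/6) × 41.70 = 62.55 mol

62.6 mol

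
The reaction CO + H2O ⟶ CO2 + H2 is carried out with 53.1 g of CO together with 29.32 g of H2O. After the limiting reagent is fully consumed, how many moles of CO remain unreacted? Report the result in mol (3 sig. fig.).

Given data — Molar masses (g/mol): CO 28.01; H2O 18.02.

n(CO) = 53.10 / 28.01 = 1.896 mol
n(H2O) = 29.32 / 18.02 = 1.627 mol
n/ν for CO = 1.896/1 = 1.896
n/ν for H2O = 1.627/1 = 1.627
Smallest n/ν is H2O → limiting reagent.
CO consumed = (1/1) × 1.627 = 1.627 mol
CO remaining = 1.896 − 1.627 = 0.2690 mol

0.269 mol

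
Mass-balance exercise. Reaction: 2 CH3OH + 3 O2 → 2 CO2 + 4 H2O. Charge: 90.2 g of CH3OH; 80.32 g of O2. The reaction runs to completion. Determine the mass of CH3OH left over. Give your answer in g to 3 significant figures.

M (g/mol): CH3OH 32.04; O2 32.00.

n(CH3OH) = 90.20 / 32.04 = 2.815 mol
n(O2) = 80.32 / 32.00 = 2.510 mol
n/ν → CH3OH: 1.408, O2: 0.8367; O2 is limiting.
CH3OH consumed = (2/3) × 2.510 = 1.673 mol
CH3OH remaining = 2.815 − 1.673 = 1.142 mol
mass = 1.142 × 32.04 = 36.59 g

36.6 g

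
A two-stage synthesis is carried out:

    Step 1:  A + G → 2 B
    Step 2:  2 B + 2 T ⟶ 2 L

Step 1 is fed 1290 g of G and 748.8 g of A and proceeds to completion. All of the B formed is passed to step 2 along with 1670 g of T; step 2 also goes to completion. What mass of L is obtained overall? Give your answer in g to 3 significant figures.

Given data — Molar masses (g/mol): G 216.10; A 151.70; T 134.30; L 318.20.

Step 1:
n(G) = 1290 / 216.10 = 5.969 mol
n(A) = 748.8 / 151.70 = 4.936 mol
n/ν for G = 5.969/1 = 5.969
n/ν for A = 4.936/1 = 4.936
Smallest n/ν is A → limiting reagent.
n(B) produced = (2/1) × 4.936 = 9.872 mol
Step 2:
n(B) available = 9.872 mol
n(T) = 1670 / 134.30 = 12.43 mol
n/ν for B = 9.872/2 = 4.936
n/ν for T = 12.43/2 = 6.215
Smallest n/ν is B → limiting reagent.
n(L) = (2/2) × 9.872 = 9.872 mol
mass = 9.872 × 318.20 = 3141 g

3140 g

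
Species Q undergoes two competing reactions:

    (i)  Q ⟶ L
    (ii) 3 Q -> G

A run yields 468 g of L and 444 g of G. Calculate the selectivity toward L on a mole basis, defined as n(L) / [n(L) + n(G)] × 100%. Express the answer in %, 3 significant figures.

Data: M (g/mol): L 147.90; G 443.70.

n(L) = 468 / 147.90 = 3.164 mol
n(G) = 444 / 443.70 = 1.001 mol
selectivity = 3.164/(3.164+1.001) × 100 = 75.97 %

76.0 %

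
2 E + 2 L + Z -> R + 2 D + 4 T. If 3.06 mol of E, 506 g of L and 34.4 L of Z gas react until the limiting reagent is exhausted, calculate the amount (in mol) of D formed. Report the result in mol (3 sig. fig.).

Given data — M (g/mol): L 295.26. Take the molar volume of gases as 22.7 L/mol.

1.71 mol

n(E) = 3.060 mol
n(L) = 506.0 / 295.26 = 1.714 mol
n(Z) = 34.40 / 22.7 = 1.515 mol
n/ν → E: 1.530, L: 0.8570, Z: 1.515; L is limiting.
n(D) = (2/2) × 1.714 = 1.714 mol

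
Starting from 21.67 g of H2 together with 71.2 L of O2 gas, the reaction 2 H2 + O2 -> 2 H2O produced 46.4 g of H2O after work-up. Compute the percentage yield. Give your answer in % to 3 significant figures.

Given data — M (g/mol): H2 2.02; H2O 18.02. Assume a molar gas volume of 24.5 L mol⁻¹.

n(H2) = 21.67 / 2.02 = 10.73 mol
n(O2) = 71.20 / 24.5 = 2.906 mol
n/ν for H2 = 10.73/2 = 5.365
n/ν for O2 = 2.906/1 = 2.906
Smallest n/ν is O2 → limiting reagent.
theoretical n(H2O) = (2/1) × 2.906 = 5.812 mol → 104.7 g
% yield = 46.4 / 104.7 × 100 = 44.32 %

44.3 %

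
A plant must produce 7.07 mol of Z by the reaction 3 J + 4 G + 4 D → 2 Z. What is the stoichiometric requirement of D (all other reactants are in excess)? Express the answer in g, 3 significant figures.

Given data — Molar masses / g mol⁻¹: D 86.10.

1220 g

n(Z) = 7.070 mol
n(D) = (4/2) × 7.070 = 14.14 mol
mass = 14.14 × 86.10 = 1217 g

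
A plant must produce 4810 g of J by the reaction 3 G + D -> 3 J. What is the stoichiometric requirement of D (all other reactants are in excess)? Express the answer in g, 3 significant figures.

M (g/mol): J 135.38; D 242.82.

n(J) = 4810 / 135.38 = 35.53 mol
n(D) = (1/3) × 35.53 = 11.84 mol
mass = 11.84 × 242.82 = 2875 g

2880 g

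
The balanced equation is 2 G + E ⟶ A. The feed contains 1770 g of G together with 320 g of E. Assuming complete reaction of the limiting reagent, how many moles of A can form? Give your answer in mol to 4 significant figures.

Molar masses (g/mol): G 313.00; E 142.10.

n(G) = 1770 / 313.00 = 5.655 mol
n(E) = 320.0 / 142.10 = 2.252 mol
n/ν → G: 2.828, E: 2.252; E is limiting.
n(A) = (1/1) × 2.252 = 2.252 mol

2.252 mol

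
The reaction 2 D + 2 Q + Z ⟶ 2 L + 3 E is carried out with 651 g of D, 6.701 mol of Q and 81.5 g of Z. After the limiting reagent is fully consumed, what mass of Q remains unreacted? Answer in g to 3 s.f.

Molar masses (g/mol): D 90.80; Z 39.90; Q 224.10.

586 g

n(D) = 651.0 / 90.80 = 7.170 mol
n(Q) = 6.701 mol
n(Z) = 81.50 / 39.90 = 2.043 mol
n/ν for D = 7.170/2 = 3.585
n/ν for Q = 6.701/2 = 3.351
n/ν for Z = 2.043/1 = 2.043
Smallest n/ν is Z → limiting reagent.
Q consumed = (2/1) × 2.043 = 4.086 mol
Q remaining = 6.701 − 4.086 = 2.615 mol
mass = 2.615 × 224.10 = 586.0 g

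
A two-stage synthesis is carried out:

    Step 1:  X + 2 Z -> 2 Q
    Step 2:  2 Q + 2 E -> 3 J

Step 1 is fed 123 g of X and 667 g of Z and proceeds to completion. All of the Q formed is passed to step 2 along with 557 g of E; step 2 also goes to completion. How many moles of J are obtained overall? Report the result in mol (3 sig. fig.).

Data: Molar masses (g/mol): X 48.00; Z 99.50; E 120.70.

Step 1:
n(X) = 123.0 / 48.00 = 2.563 mol
n(Z) = 667.0 / 99.50 = 6.704 mol
n/ν → X: 2.563, Z: 3.352; X is limiting.
n(Q) produced = (2/1) × 2.563 = 5.126 mol
Step 2:
n(Q) available = 5.126 mol
n(E) = 557.0 / 120.70 = 4.615 mol
n/ν → Q: 2.563, E: 2.308; E is limiting.
n(J) = (3/2) × 4.615 = 6.923 mol

6.92 mol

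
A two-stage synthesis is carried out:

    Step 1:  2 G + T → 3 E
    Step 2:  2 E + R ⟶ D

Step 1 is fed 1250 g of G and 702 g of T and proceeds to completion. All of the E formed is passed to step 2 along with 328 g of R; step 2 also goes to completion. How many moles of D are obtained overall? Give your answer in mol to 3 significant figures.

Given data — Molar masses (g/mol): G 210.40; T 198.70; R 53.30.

Step 1:
n(G) = 1250 / 210.40 = 5.941 mol
n(T) = 702.0 / 198.70 = 3.533 mol
n/ν for G = 5.941/2 = 2.971
n/ν for T = 3.533/1 = 3.533
Smallest n/ν is G → limiting reagent.
n(E) produced = (3/2) × 5.941 = 8.912 mol
Step 2:
n(E) available = 8.912 mol
n(R) = 328.0 / 53.30 = 6.154 mol
n/ν for E = 8.912/2 = 4.456
n/ν for R = 6.154/1 = 6.154
Smallest n/ν is E → limiting reagent.
n(D) = (1/2) × 8.912 = 4.456 mol

4.46 mol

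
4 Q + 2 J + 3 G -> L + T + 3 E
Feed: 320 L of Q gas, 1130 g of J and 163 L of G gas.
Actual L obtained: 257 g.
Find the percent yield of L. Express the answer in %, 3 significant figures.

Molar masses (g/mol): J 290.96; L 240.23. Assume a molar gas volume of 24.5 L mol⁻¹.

55.1 %

n(Q) = 320.0 / 24.5 = 13.06 mol
n(J) = 1130 / 290.96 = 3.884 mol
n(G) = 163.0 / 24.5 = 6.653 mol
n/ν → Q: 3.265, J: 1.942, G: 2.218; J is limiting.
theoretical n(L) = (1/2) × 3.884 = 1.942 mol → 466.5 g
% yield = 257 / 466.5 × 100 = 55.09 %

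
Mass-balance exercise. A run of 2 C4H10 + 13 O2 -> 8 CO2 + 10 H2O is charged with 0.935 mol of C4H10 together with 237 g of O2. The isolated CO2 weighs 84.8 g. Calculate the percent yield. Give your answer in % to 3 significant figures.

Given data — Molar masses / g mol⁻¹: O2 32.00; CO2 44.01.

n(C4H10) = 0.9350 mol
n(O2) = 237.0 / 32.00 = 7.406 mol
n/ν → C4H10: 0.4675, O2: 0.5697; C4H10 is limiting.
theoretical n(CO2) = (8/2) × 0.9350 = 3.740 mol → 164.6 g
% yield = 84.8 / 164.6 × 100 = 51.52 %

51.5 %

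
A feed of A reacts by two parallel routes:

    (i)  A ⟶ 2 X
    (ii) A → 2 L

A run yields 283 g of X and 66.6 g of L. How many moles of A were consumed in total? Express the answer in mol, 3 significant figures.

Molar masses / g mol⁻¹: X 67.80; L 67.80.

n(X) = 283 / 67.80 = 4.174 mol
n(L) = 66.6 / 67.80 = 0.9823 mol
n(A) via (i) = (1/2)×4.174 = 2.087 mol
n(A) via (ii) = (1/2)×0.9823 = 0.4912 mol
total n(A) = 2.087 + 0.4912 = 2.578 mol

2.58 mol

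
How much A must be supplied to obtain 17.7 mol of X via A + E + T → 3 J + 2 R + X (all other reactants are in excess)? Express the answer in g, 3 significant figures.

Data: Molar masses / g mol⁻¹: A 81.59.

1440 g

n(X) = 17.70 mol
n(A) = (1/1) × 17.70 = 17.70 mol
mass = 17.70 × 81.59 = 1444 g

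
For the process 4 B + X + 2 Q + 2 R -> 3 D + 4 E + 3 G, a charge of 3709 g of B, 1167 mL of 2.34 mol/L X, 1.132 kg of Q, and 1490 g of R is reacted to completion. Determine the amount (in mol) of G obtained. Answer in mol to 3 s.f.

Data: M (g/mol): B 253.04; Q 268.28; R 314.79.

6.33 mol

n(B) = 3709 / 253.04 = 14.66 mol
n(X) = 2.34 × 1167/1000 = 2.731 mol
n(Q) = 1.132×1000 / 268.28 = 4.219 mol
n(R) = 1490 / 314.79 = 4.733 mol
n/ν for B = 14.66/4 = 3.665
n/ν for X = 2.731/1 = 2.731
n/ν for Q = 4.219/2 = 2.110
n/ν for R = 4.733/2 = 2.367
Smallest n/ν is Q → limiting reagent.
n(G) = (3/2) × 4.219 = 6.329 mol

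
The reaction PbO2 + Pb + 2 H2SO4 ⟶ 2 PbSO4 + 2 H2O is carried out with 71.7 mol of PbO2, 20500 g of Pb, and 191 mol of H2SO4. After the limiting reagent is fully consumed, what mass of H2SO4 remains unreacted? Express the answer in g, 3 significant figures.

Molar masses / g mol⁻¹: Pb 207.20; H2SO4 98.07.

4670 g

n(PbO2) = 71.70 mol
n(Pb) = 20500 / 207.20 = 98.94 mol
n(H2SO4) = 191.0 mol
n/ν for PbO2 = 71.70/1 = 71.70
n/ν for Pb = 98.94/1 = 98.94
n/ν for H2SO4 = 191.0/2 = 95.50
Smallest n/ν is PbO2 → limiting reagent.
H2SO4 consumed = (2/1) × 71.70 = 143.4 mol
H2SO4 remaining = 191.0 − 143.4 = 47.60 mol
mass = 47.60 × 98.07 = 4668 g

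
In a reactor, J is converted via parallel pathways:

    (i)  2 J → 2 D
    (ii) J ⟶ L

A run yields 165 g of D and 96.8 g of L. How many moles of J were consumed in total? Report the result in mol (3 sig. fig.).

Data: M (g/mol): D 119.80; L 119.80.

n(D) = 165 / 119.80 = 1.377 mol
n(L) = 96.8 / 119.80 = 0.8080 mol
n(J) via (i) = (2/2)×1.377 = 1.377 mol
n(J) via (ii) = (1/1)×0.8080 = 0.8080 mol
total n(J) = 1.377 + 0.8080 = 2.185 mol

2.19 mol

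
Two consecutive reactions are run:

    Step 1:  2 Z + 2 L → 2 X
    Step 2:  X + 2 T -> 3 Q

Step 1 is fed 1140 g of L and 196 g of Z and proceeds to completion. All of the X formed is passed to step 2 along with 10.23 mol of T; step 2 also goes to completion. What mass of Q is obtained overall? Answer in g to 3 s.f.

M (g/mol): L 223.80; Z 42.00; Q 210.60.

Step 1:
n(L) = 1140 / 223.80 = 5.094 mol
n(Z) = 196.0 / 42.00 = 4.667 mol
n/ν → L: 2.547, Z: 2.334; Z is limiting.
n(X) produced = (2/2) × 4.667 = 4.667 mol
Step 2:
n(X) available = 4.667 mol
n(T) = 10.23 mol
n/ν → X: 4.667, T: 5.115; X is limiting.
n(Q) = (3/1) × 4.667 = 14.00 mol
mass = 14.00 × 210.60 = 2948 g

2950 g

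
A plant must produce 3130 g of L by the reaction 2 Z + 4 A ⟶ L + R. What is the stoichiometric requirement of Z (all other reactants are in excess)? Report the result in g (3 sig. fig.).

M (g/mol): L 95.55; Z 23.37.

n(L) = 3130 / 95.55 = 32.76 mol
n(Z) = (2/1) × 32.76 = 65.52 mol
mass = 65.52 × 23.37 = 1531 g

1530 g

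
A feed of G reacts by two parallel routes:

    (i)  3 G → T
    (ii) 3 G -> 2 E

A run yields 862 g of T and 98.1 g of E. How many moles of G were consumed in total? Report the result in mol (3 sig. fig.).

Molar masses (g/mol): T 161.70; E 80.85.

17.8 mol

n(T) = 862 / 161.70 = 5.331 mol
n(E) = 98.1 / 80.85 = 1.213 mol
n(G) via (i) = (3/1)×5.331 = 15.99 mol
n(G) via (ii) = (3/2)×1.213 = 1.820 mol
total n(G) = 15.99 + 1.820 = 17.81 mol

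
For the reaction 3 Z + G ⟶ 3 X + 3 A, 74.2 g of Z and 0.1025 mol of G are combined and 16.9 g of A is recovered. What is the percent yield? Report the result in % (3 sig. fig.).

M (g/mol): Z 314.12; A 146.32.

48.9 %

n(Z) = 74.20 / 314.12 = 0.2362 mol
n(G) = 0.1025 mol
n/ν → Z: 0.07873, G: 0.1025; Z is limiting.
theoretical n(A) = (3/3) × 0.2362 = 0.2362 mol → 34.56 g
% yield = 16.9 / 34.56 × 100 = 48.90 %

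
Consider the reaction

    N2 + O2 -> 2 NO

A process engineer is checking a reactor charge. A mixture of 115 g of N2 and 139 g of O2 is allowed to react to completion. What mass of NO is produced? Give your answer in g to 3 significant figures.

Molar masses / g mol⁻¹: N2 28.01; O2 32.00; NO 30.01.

246 g

n(N2) = 115.0 / 28.01 = 4.106 mol
n(O2) = 139.0 / 32.00 = 4.344 mol
n/ν → N2: 4.106, O2: 4.344; N2 is limiting.
n(NO) = (2/1) × 4.106 = 8.212 mol
mass = 8.212 × 30.01 = 246.4 g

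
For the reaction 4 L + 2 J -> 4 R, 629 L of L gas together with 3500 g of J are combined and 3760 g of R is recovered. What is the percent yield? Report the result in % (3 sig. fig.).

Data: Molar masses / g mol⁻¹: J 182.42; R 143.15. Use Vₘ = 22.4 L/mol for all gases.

n(L) = 629.0 / 22.4 = 28.08 mol
n(J) = 3500 / 182.42 = 19.19 mol
n/ν for L = 28.08/4 = 7.020
n/ν for J = 19.19/2 = 9.595
Smallest n/ν is L → limiting reagent.
theoretical n(R) = (4/4) × 28.08 = 28.08 mol → 4020 g
% yield = 3760 / 4020 × 100 = 93.53 %

93.5 %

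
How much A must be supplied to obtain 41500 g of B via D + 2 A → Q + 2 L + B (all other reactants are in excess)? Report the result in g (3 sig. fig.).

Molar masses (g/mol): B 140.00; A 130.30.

77200 g

n(B) = 41500 / 140.00 = 296.4 mol
n(A) = (2/1) × 296.4 = 592.8 mol
mass = 592.8 × 130.30 = 77240 g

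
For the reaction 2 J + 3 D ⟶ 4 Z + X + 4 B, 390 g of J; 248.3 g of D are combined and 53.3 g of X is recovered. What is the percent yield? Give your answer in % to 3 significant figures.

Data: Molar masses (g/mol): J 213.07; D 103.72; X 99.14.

67.4 %

n(J) = 390.0 / 213.07 = 1.830 mol
n(D) = 248.3 / 103.72 = 2.394 mol
n/ν for J = 1.830/2 = 0.9150
n/ν for D = 2.394/3 = 0.7980
Smallest n/ν is D → limiting reagent.
theoretical n(X) = (1/3) × 2.394 = 0.7980 mol → 79.11 g
% yield = 53.3 / 79.11 × 100 = 67.37 %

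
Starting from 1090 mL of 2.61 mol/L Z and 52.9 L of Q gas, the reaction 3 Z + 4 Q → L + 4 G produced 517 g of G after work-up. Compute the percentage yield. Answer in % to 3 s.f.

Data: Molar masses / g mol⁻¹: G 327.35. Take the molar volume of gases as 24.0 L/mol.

71.7 %

n(Z) = 2.61 × 1090/1000 = 2.845 mol
n(Q) = 52.90 / 24.0 = 2.204 mol
n/ν → Z: 0.9483, Q: 0.5510; Q is limiting.
theoretical n(G) = (4/4) × 2.204 = 2.204 mol → 721.5 g
% yield = 517 / 721.5 × 100 = 71.66 %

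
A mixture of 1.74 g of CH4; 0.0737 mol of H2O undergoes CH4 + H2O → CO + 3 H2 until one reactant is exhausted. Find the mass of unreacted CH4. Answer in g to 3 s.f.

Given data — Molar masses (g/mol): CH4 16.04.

0.558 g

n(CH4) = 1.740 / 16.04 = 0.1085 mol
n(H2O) = 0.07370 mol
n/ν → CH4: 0.1085, H2O: 0.07370; H2O is limiting.
CH4 consumed = (1/1) × 0.07370 = 0.07370 mol
CH4 remaining = 0.1085 − 0.07370 = 0.03480 mol
mass = 0.03480 × 16.04 = 0.5582 g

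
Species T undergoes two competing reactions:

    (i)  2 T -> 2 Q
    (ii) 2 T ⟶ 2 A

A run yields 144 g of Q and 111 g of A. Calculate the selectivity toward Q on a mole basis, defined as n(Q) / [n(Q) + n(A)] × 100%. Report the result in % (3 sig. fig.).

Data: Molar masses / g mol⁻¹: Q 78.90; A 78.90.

56.5 %

n(Q) = 144 / 78.90 = 1.825 mol
n(A) = 111 / 78.90 = 1.407 mol
selectivity = 1.825/(1.825+1.407) × 100 = 56.47 %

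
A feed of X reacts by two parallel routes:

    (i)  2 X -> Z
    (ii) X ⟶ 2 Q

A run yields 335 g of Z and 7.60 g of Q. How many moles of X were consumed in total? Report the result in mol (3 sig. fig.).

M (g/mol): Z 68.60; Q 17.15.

n(Z) = 335 / 68.60 = 4.883 mol
n(Q) = 7.60 / 17.15 = 0.4431 mol
n(X) via (i) = (2/1)×4.883 = 9.766 mol
n(X) via (ii) = (1/2)×0.4431 = 0.2216 mol
total n(X) = 9.766 + 0.2216 = 9.988 mol

9.99 mol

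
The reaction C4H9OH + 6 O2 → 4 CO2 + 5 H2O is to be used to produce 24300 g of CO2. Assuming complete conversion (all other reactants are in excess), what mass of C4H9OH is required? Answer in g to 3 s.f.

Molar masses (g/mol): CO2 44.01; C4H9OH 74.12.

10200 g

n(CO2) = 24300 / 44.01 = 552.1 mol
n(C4H9OH) = (1/4) × 552.1 = 138.0 mol
mass = 138.0 × 74.12 = 10230 g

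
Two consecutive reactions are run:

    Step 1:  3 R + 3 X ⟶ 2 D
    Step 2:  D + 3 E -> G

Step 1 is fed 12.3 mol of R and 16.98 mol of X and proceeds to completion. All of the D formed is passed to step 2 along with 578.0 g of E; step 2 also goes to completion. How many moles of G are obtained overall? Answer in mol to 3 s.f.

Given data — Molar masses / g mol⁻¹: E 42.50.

Step 1:
n(R) = 12.30 mol
n(X) = 16.98 mol
n/ν → R: 4.100, X: 5.660; R is limiting.
n(D) produced = (2/3) × 12.30 = 8.200 mol
Step 2:
n(D) available = 8.200 mol
n(E) = 578.0 / 42.50 = 13.60 mol
n/ν → D: 8.200, E: 4.533; E is limiting.
n(G) = (1/3) × 13.60 = 4.533 mol

4.53 mol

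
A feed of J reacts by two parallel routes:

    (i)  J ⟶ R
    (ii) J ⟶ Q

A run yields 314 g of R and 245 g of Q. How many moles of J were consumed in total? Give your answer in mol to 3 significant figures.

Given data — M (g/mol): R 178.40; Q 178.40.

3.13 mol

n(R) = 314 / 178.40 = 1.760 mol
n(Q) = 245 / 178.40 = 1.373 mol
n(J) via (i) = (1/1)×1.760 = 1.760 mol
n(J) via (ii) = (1/1)×1.373 = 1.373 mol
total n(J) = 1.760 + 1.373 = 3.133 mol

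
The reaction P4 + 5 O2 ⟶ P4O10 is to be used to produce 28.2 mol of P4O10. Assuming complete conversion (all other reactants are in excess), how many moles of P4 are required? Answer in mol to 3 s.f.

n(P4O10) = 28.20 mol
n(P4) = (1/1) × 28.20 = 28.20 mol

28.2 mol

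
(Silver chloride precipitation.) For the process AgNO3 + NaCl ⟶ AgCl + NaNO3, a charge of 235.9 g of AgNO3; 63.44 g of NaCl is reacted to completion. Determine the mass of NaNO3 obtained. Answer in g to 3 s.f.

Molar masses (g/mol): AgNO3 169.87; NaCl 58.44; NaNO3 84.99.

92.3 g

n(AgNO3) = 235.9 / 169.87 = 1.389 mol
n(NaCl) = 63.44 / 58.44 = 1.086 mol
n/ν for AgNO3 = 1.389/1 = 1.389
n/ν for NaCl = 1.086/1 = 1.086
Smallest n/ν is NaCl → limiting reagent.
n(NaNO3) = (1/1) × 1.086 = 1.086 mol
mass = 1.086 × 84.99 = 92.30 g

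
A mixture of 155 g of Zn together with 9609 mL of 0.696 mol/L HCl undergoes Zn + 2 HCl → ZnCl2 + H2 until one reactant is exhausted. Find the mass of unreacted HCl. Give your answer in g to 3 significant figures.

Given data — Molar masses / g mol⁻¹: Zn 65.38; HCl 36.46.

n(Zn) = 155.0 / 65.38 = 2.371 mol
n(HCl) = 0.696 × 9609/1000 = 6.688 mol
n/ν for Zn = 2.371/1 = 2.371
n/ν for HCl = 6.688/2 = 3.344
Smallest n/ν is Zn → limiting reagent.
HCl consumed = (2/1) × 2.371 = 4.742 mol
HCl remaining = 6.688 − 4.742 = 1.946 mol
mass = 1.946 × 36.46 = 70.95 g

71.0 g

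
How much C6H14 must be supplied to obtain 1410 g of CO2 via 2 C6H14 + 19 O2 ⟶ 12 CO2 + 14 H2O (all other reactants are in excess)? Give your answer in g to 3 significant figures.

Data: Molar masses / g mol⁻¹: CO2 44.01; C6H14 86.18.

460 g

n(CO2) = 1410 / 44.01 = 32.04 mol
n(C6H14) = (2/12) × 32.04 = 5.340 mol
mass = 5.340 × 86.18 = 460.2 g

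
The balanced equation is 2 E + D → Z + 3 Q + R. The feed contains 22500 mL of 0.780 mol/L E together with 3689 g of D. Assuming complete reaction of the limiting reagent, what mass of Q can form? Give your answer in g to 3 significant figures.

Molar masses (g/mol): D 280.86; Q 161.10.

n(E) = 0.780 × 22500/1000 = 17.55 mol
n(D) = 3689 / 280.86 = 13.13 mol
n/ν for E = 17.55/2 = 8.775
n/ν for D = 13.13/1 = 13.13
Smallest n/ν is E → limiting reagent.
n(Q) = (3/2) × 17.55 = 26.33 mol
mass = 26.33 × 161.10 = 4242 g

4240 g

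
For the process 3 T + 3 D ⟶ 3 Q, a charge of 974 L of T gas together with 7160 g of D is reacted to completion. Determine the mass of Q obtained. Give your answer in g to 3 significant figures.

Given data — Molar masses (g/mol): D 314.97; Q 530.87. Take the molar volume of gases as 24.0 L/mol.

12100 g

n(T) = 974.0 / 24.0 = 40.58 mol
n(D) = 7160 / 314.97 = 22.73 mol
n/ν for T = 40.58/3 = 13.53
n/ν for D = 22.73/3 = 7.577
Smallest n/ν is D → limiting reagent.
n(Q) = (3/3) × 22.73 = 22.73 mol
mass = 22.73 × 530.87 = 12070 g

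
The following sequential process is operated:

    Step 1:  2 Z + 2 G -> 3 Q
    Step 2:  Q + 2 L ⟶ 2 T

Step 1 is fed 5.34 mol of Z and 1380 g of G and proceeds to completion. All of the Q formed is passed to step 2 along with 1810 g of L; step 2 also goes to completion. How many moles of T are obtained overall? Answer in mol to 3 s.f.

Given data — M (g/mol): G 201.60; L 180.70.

10.0 mol

Step 1:
n(Z) = 5.340 mol
n(G) = 1380 / 201.60 = 6.845 mol
n/ν → Z: 2.670, G: 3.423; Z is limiting.
n(Q) produced = (3/2) × 5.340 = 8.010 mol
Step 2:
n(Q) available = 8.010 mol
n(L) = 1810 / 180.70 = 10.02 mol
n/ν → Q: 8.010, L: 5.010; L is limiting.
n(T) = (2/2) × 10.02 = 10.02 mol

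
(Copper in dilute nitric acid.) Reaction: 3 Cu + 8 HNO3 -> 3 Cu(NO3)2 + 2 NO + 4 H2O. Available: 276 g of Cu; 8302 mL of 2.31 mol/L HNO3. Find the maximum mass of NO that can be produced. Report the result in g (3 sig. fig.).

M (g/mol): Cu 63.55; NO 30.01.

n(Cu) = 276.0 / 63.55 = 4.343 mol
n(HNO3) = 2.31 × 8302/1000 = 19.18 mol
n/ν for Cu = 4.343/3 = 1.448
n/ν for HNO3 = 19.18/8 = 2.398
Smallest n/ν is Cu → limiting reagent.
n(NO) = (2/3) × 4.343 = 2.895 mol
mass = 2.895 × 30.01 = 86.88 g

86.9 g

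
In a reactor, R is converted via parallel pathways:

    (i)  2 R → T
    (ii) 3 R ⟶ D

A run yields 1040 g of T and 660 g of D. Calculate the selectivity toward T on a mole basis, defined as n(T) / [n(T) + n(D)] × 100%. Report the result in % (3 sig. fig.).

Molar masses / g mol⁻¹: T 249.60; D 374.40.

70.3 %

n(T) = 1040 / 249.60 = 4.167 mol
n(D) = 660 / 374.40 = 1.763 mol
selectivity = 4.167/(4.167+1.763) × 100 = 70.27 %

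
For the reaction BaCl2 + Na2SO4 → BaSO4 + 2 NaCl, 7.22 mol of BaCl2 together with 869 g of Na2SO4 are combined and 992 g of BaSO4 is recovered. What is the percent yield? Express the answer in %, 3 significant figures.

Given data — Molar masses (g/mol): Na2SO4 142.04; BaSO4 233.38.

n(BaCl2) = 7.220 mol
n(Na2SO4) = 869.0 / 142.04 = 6.118 mol
n/ν → BaCl2: 7.220, Na2SO4: 6.118; Na2SO4 is limiting.
theoretical n(BaSO4) = (1/1) × 6.118 = 6.118 mol → 1428 g
% yield = 992 / 1428 × 100 = 69.47 %

69.5 %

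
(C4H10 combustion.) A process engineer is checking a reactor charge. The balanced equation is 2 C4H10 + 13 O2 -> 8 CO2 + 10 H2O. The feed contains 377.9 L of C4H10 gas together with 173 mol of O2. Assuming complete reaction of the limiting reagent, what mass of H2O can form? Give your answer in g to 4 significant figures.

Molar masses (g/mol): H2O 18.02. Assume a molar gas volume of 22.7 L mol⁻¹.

1500 g

n(C4H10) = 377.9 / 22.7 = 16.65 mol
n(O2) = 173.0 mol
n/ν for C4H10 = 16.65/2 = 8.325
n/ν for O2 = 173.0/13 = 13.31
Smallest n/ν is C4H10 → limiting reagent.
n(H2O) = (10/2) × 16.65 = 83.25 mol
mass = 83.25 × 18.02 = 1500 g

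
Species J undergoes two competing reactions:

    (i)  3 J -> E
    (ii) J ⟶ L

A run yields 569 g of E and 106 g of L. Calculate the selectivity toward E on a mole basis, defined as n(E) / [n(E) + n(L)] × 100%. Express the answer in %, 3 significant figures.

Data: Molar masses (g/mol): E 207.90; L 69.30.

64.1 %

n(E) = 569 / 207.90 = 2.737 mol
n(L) = 106 / 69.30 = 1.530 mol
selectivity = 2.737/(2.737+1.530) × 100 = 64.14 %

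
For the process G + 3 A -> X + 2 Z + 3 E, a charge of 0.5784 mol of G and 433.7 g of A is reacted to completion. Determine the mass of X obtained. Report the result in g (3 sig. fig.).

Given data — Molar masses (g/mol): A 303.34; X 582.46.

n(G) = 0.5784 mol
n(A) = 433.7 / 303.34 = 1.430 mol
n/ν → G: 0.5784, A: 0.4767; A is limiting.
n(X) = (1/3) × 1.430 = 0.4767 mol
mass = 0.4767 × 582.46 = 277.7 g

278 g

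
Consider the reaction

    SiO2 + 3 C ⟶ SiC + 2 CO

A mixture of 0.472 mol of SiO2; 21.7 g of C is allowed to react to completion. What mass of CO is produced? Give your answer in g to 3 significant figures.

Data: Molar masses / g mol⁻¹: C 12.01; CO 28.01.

26.4 g

n(SiO2) = 0.4720 mol
n(C) = 21.70 / 12.01 = 1.807 mol
n/ν → SiO2: 0.4720, C: 0.6023; SiO2 is limiting.
n(CO) = (2/1) × 0.4720 = 0.9440 mol
mass = 0.9440 × 28.01 = 26.44 g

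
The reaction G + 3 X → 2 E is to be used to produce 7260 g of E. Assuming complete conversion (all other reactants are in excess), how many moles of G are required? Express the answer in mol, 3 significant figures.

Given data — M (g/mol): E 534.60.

6.79 mol

n(E) = 7260 / 534.60 = 13.58 mol
n(G) = (1/2) × 13.58 = 6.790 mol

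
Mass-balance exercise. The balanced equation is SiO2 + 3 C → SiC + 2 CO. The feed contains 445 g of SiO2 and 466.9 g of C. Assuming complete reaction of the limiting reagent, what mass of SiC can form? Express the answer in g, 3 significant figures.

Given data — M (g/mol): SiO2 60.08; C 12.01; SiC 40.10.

n(SiO2) = 445.0 / 60.08 = 7.407 mol
n(C) = 466.9 / 12.01 = 38.88 mol
n/ν for SiO2 = 7.407/1 = 7.407
n/ν for C = 38.88/3 = 12.96
Smallest n/ν is SiO2 → limiting reagent.
n(SiC) = (1/1) × 7.407 = 7.407 mol
mass = 7.407 × 40.10 = 297.0 g

297 g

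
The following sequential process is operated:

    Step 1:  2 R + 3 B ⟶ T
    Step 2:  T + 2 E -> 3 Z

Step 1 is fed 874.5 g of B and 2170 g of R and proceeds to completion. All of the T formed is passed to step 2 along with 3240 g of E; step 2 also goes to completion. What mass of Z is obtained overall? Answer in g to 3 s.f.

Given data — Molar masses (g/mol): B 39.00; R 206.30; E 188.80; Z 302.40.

4770 g

Step 1:
n(B) = 874.5 / 39.00 = 22.42 mol
n(R) = 2170 / 206.30 = 10.52 mol
n/ν for B = 22.42/3 = 7.473
n/ν for R = 10.52/2 = 5.260
Smallest n/ν is R → limiting reagent.
n(T) produced = (1/2) × 10.52 = 5.260 mol
Step 2:
n(T) available = 5.260 mol
n(E) = 3240 / 188.80 = 17.16 mol
n/ν for T = 5.260/1 = 5.260
n/ν for E = 17.16/2 = 8.580
Smallest n/ν is T → limiting reagent.
n(Z) = (3/1) × 5.260 = 15.78 mol
mass = 15.78 × 302.40 = 4772 g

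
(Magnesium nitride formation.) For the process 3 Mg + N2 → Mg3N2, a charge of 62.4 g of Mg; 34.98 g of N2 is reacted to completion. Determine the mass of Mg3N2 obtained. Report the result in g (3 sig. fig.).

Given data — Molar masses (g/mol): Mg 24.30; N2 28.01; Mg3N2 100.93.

n(Mg) = 62.40 / 24.30 = 2.568 mol
n(N2) = 34.98 / 28.01 = 1.249 mol
n/ν → Mg: 0.8560, N2: 1.249; Mg is limiting.
n(Mg3N2) = (1/3) × 2.568 = 0.8560 mol
mass = 0.8560 × 100.93 = 86.40 g

86.4 g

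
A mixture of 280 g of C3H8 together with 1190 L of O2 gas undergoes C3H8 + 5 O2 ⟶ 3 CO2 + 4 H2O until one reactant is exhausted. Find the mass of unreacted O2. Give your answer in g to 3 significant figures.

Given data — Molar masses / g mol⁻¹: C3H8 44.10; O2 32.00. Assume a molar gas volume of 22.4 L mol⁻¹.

n(C3H8) = 280.0 / 44.10 = 6.349 mol
n(O2) = 1190 / 22.4 = 53.13 mol
n/ν for C3H8 = 6.349/1 = 6.349
n/ν for O2 = 53.13/5 = 10.63
Smallest n/ν is C3H8 → limiting reagent.
O2 consumed = (5/1) × 6.349 = 31.75 mol
O2 remaining = 53.13 − 31.75 = 21.38 mol
mass = 21.38 × 32.00 = 684.2 g

684 g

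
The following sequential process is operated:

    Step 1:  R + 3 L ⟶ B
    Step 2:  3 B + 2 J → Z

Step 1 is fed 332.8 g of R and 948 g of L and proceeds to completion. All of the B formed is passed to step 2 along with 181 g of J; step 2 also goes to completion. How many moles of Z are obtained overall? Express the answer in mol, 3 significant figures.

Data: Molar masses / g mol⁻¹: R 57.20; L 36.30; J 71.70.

Step 1:
n(R) = 332.8 / 57.20 = 5.818 mol
n(L) = 948.0 / 36.30 = 26.12 mol
n/ν → R: 5.818, L: 8.707; R is limiting.
n(B) produced = (1/1) × 5.818 = 5.818 mol
Step 2:
n(B) available = 5.818 mol
n(J) = 181.0 / 71.70 = 2.524 mol
n/ν → B: 1.939, J: 1.262; J is limiting.
n(Z) = (1/2) × 2.524 = 1.262 mol

1.26 mol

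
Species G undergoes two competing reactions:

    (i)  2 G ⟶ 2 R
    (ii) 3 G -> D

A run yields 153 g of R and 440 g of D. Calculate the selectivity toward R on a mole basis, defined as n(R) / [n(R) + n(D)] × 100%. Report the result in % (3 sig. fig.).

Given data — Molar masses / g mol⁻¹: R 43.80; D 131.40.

51.1 %

n(R) = 153 / 43.80 = 3.493 mol
n(D) = 440 / 131.40 = 3.349 mol
selectivity = 3.493/(3.493+3.349) × 100 = 51.05 %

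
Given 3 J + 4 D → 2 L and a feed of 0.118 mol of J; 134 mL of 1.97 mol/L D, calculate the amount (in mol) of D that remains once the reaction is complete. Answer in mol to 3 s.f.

n(J) = 0.1180 mol
n(D) = 1.97 × 134.0/1000 = 0.2640 mol
n/ν → J: 0.03933, D: 0.06600; J is limiting.
D consumed = (4/3) × 0.1180 = 0.1573 mol
D remaining = 0.2640 − 0.1573 = 0.1067 mol

0.107 mol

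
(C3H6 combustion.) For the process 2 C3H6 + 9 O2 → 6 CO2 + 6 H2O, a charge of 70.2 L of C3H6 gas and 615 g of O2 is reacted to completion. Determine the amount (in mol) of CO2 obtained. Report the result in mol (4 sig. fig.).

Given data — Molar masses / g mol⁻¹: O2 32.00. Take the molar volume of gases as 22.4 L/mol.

9.402 mol

n(C3H6) = 70.20 / 22.4 = 3.134 mol
n(O2) = 615.0 / 32.00 = 19.22 mol
n/ν for C3H6 = 3.134/2 = 1.567
n/ν for O2 = 19.22/9 = 2.136
Smallest n/ν is C3H6 → limiting reagent.
n(CO2) = (6/2) × 3.134 = 9.402 mol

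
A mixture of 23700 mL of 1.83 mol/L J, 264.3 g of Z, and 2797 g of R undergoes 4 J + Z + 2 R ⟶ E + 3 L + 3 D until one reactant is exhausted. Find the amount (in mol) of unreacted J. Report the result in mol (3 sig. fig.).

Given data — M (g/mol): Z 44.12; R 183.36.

n(J) = 1.83 × 23700/1000 = 43.37 mol
n(Z) = 264.3 / 44.12 = 5.990 mol
n(R) = 2797 / 183.36 = 15.25 mol
n/ν for J = 43.37/4 = 10.84
n/ν for Z = 5.990/1 = 5.990
n/ν for R = 15.25/2 = 7.625
Smallest n/ν is Z → limiting reagent.
J consumed = (4/1) × 5.990 = 23.96 mol
J remaining = 43.37 − 23.96 = 19.41 mol

19.4 mol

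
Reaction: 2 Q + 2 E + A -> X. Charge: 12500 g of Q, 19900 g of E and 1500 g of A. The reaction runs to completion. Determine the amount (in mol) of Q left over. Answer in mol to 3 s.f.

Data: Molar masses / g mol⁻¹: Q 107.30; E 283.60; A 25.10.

n(Q) = 12500 / 107.30 = 116.5 mol
n(E) = 19900 / 283.60 = 70.17 mol
n(A) = 1500 / 25.10 = 59.76 mol
n/ν → Q: 58.25, E: 35.09, A: 59.76; E is limiting.
Q consumed = (2/2) × 70.17 = 70.17 mol
Q remaining = 116.5 − 70.17 = 46.33 mol

46.3 mol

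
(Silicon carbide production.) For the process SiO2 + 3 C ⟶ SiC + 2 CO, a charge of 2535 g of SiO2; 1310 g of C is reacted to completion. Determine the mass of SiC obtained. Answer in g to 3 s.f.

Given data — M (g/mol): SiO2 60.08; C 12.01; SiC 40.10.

n(SiO2) = 2535 / 60.08 = 42.19 mol
n(C) = 1310 / 12.01 = 109.1 mol
n/ν for SiO2 = 42.19/1 = 42.19
n/ν for C = 109.1/3 = 36.37
Smallest n/ν is C → limiting reagent.
n(SiC) = (1/3) × 109.1 = 36.37 mol
mass = 36.37 × 40.10 = 1458 g

1460 g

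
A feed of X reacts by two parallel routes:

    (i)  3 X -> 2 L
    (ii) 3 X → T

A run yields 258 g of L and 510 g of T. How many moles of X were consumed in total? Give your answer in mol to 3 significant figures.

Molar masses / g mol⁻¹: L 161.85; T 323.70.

n(L) = 258 / 161.85 = 1.594 mol
n(T) = 510 / 323.70 = 1.576 mol
n(X) via (i) = (3/2)×1.594 = 2.391 mol
n(X) via (ii) = (3/1)×1.576 = 4.728 mol
total n(X) = 2.391 + 4.728 = 7.119 mol

7.12 mol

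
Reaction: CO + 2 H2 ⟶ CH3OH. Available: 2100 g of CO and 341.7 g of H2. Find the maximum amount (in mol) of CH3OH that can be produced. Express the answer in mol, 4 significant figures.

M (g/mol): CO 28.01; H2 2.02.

74.97 mol

n(CO) = 2100 / 28.01 = 74.97 mol
n(H2) = 341.7 / 2.02 = 169.2 mol
n/ν → CO: 74.97, H2: 84.60; CO is limiting.
n(CH3OH) = (1/1) × 74.97 = 74.97 mol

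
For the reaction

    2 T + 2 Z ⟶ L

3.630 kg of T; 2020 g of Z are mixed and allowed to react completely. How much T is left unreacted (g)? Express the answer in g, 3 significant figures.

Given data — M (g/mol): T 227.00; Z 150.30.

n(T) = 3.630×1000 / 227.00 = 15.99 mol
n(Z) = 2020 / 150.30 = 13.44 mol
n/ν for T = 15.99/2 = 7.995
n/ν for Z = 13.44/2 = 6.720
Smallest n/ν is Z → limiting reagent.
T consumed = (2/2) × 13.44 = 13.44 mol
T remaining = 15.99 − 13.44 = 2.550 mol
mass = 2.550 × 227.00 = 578.9 g

579 g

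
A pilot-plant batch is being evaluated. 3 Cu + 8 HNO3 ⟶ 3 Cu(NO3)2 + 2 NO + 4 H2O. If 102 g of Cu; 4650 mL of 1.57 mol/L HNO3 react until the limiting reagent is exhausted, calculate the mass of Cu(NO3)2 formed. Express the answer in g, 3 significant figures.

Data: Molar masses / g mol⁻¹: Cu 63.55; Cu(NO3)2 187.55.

n(Cu) = 102.0 / 63.55 = 1.605 mol
n(HNO3) = 1.57 × 4650/1000 = 7.301 mol
n/ν → Cu: 0.5350, HNO3: 0.9126; Cu is limiting.
n(Cu(NO3)2) = (3/3) × 1.605 = 1.605 mol
mass = 1.605 × 187.55 = 301.0 g

301 g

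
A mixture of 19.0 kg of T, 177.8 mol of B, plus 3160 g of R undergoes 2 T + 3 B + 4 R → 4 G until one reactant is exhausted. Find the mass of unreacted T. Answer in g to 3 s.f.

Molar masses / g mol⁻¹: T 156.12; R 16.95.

4450 g

n(T) = 19.00×1000 / 156.12 = 121.7 mol
n(B) = 177.8 mol
n(R) = 3160 / 16.95 = 186.4 mol
n/ν → T: 60.85, B: 59.27, R: 46.60; R is limiting.
T consumed = (2/4) × 186.4 = 93.20 mol
T remaining = 121.7 − 93.20 = 28.50 mol
mass = 28.50 × 156.12 = 4449 g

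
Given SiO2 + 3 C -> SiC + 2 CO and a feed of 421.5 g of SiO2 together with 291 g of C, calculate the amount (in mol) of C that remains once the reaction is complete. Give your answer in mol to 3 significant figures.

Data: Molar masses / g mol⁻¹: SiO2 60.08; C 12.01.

3.18 mol

n(SiO2) = 421.5 / 60.08 = 7.016 mol
n(C) = 291.0 / 12.01 = 24.23 mol
n/ν → SiO2: 7.016, C: 8.077; SiO2 is limiting.
C consumed = (3/1) × 7.016 = 21.05 mol
C remaining = 24.23 − 21.05 = 3.180 mol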